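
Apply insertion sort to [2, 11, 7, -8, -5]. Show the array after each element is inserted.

First element 2 is already 'sorted'
Insert 11: shifted 0 elements -> [2, 11, 7, -8, -5]
Insert 7: shifted 1 elements -> [2, 7, 11, -8, -5]
Insert -8: shifted 3 elements -> [-8, 2, 7, 11, -5]
Insert -5: shifted 3 elements -> [-8, -5, 2, 7, 11]


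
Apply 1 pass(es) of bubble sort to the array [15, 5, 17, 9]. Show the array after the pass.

After pass 1: [5, 15, 9, 17] (2 swaps)
Total swaps: 2


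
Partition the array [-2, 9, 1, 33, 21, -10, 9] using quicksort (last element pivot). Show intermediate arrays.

Partition 1: pivot=9 at index 4 -> [-2, 9, 1, -10, 9, 33, 21]
Partition 2: pivot=-10 at index 0 -> [-10, 9, 1, -2, 9, 33, 21]
Partition 3: pivot=-2 at index 1 -> [-10, -2, 1, 9, 9, 33, 21]
Partition 4: pivot=9 at index 3 -> [-10, -2, 1, 9, 9, 33, 21]
Partition 5: pivot=21 at index 5 -> [-10, -2, 1, 9, 9, 21, 33]


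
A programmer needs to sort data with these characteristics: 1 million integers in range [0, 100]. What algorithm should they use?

Best choice: Counting sort
Reason: O(n + k) where k=100 is small; linear time beats O(n log n)


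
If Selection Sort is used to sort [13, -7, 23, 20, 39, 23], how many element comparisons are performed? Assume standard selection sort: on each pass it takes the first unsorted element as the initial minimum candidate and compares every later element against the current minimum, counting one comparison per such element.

Pass 1: scan indices 1..5 for the minimum = 5 comparison(s); min is -7, place at index 0 -> [-7, 13, 23, 20, 39, 23]
Pass 2: scan indices 2..5 for the minimum = 4 comparison(s); min is 13, place at index 1 -> [-7, 13, 23, 20, 39, 23]
Pass 3: scan indices 3..5 for the minimum = 3 comparison(s); min is 20, place at index 2 -> [-7, 13, 20, 23, 39, 23]
Pass 4: scan indices 4..5 for the minimum = 2 comparison(s); min is 23, place at index 3 -> [-7, 13, 20, 23, 39, 23]
Pass 5: scan indices 5..5 for the minimum = 1 comparison(s); min is 23, place at index 4 -> [-7, 13, 20, 23, 23, 39]
Selection sort always scans the whole unsorted suffix, so the count is (n-1) + (n-2) + ... + 1 = n(n-1)/2 = 6*5/2 = 15 regardless of the input order.
Total comparisons: 5 + 4 + 3 + 2 + 1 = 15


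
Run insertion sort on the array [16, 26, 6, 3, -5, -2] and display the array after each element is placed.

First element 16 is already 'sorted'
Insert 26: shifted 0 elements -> [16, 26, 6, 3, -5, -2]
Insert 6: shifted 2 elements -> [6, 16, 26, 3, -5, -2]
Insert 3: shifted 3 elements -> [3, 6, 16, 26, -5, -2]
Insert -5: shifted 4 elements -> [-5, 3, 6, 16, 26, -2]
Insert -2: shifted 4 elements -> [-5, -2, 3, 6, 16, 26]


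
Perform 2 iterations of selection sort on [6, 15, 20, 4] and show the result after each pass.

Pass 1: Select minimum 4 at index 3, swap -> [4, 15, 20, 6]
Pass 2: Select minimum 6 at index 3, swap -> [4, 6, 20, 15]


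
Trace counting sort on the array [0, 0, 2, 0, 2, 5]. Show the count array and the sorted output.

Count array: [3, 0, 2, 0, 0, 1]
(count[i] = number of elements equal to i)
Cumulative count: [3, 3, 5, 5, 5, 6]
Sorted: [0, 0, 0, 2, 2, 5]


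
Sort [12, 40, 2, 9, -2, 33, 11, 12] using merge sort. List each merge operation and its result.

Divide and conquer:
  Merge [12] + [40] -> [12, 40]
  Merge [2] + [9] -> [2, 9]
  Merge [12, 40] + [2, 9] -> [2, 9, 12, 40]
  Merge [-2] + [33] -> [-2, 33]
  Merge [11] + [12] -> [11, 12]
  Merge [-2, 33] + [11, 12] -> [-2, 11, 12, 33]
  Merge [2, 9, 12, 40] + [-2, 11, 12, 33] -> [-2, 2, 9, 11, 12, 12, 33, 40]


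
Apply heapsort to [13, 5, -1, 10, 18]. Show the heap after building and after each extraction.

Build heap: [18, 13, -1, 10, 5]
Extract 18: [13, 10, -1, 5, 18]
Extract 13: [10, 5, -1, 13, 18]
Extract 10: [5, -1, 10, 13, 18]
Extract 5: [-1, 5, 10, 13, 18]


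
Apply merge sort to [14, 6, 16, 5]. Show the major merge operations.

Divide and conquer:
  Merge [14] + [6] -> [6, 14]
  Merge [16] + [5] -> [5, 16]
  Merge [6, 14] + [5, 16] -> [5, 6, 14, 16]


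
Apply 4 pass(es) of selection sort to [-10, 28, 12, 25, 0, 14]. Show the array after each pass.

Pass 1: Select minimum -10 at index 0, swap -> [-10, 28, 12, 25, 0, 14]
Pass 2: Select minimum 0 at index 4, swap -> [-10, 0, 12, 25, 28, 14]
Pass 3: Select minimum 12 at index 2, swap -> [-10, 0, 12, 25, 28, 14]
Pass 4: Select minimum 14 at index 5, swap -> [-10, 0, 12, 14, 28, 25]


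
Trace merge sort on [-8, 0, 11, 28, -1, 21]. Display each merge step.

Divide and conquer:
  Merge [0] + [11] -> [0, 11]
  Merge [-8] + [0, 11] -> [-8, 0, 11]
  Merge [-1] + [21] -> [-1, 21]
  Merge [28] + [-1, 21] -> [-1, 21, 28]
  Merge [-8, 0, 11] + [-1, 21, 28] -> [-8, -1, 0, 11, 21, 28]


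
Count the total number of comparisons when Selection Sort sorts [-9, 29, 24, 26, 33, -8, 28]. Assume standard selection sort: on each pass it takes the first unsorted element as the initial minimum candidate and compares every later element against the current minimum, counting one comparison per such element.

Pass 1: scan indices 1..6 for the minimum = 6 comparison(s); min is -9, place at index 0 -> [-9, 29, 24, 26, 33, -8, 28]
Pass 2: scan indices 2..6 for the minimum = 5 comparison(s); min is -8, place at index 1 -> [-9, -8, 24, 26, 33, 29, 28]
Pass 3: scan indices 3..6 for the minimum = 4 comparison(s); min is 24, place at index 2 -> [-9, -8, 24, 26, 33, 29, 28]
Pass 4: scan indices 4..6 for the minimum = 3 comparison(s); min is 26, place at index 3 -> [-9, -8, 24, 26, 33, 29, 28]
Pass 5: scan indices 5..6 for the minimum = 2 comparison(s); min is 28, place at index 4 -> [-9, -8, 24, 26, 28, 29, 33]
Pass 6: scan indices 6..6 for the minimum = 1 comparison(s); min is 29, place at index 5 -> [-9, -8, 24, 26, 28, 29, 33]
Selection sort always scans the whole unsorted suffix, so the count is (n-1) + (n-2) + ... + 1 = n(n-1)/2 = 7*6/2 = 21 regardless of the input order.
Total comparisons: 6 + 5 + 4 + 3 + 2 + 1 = 21


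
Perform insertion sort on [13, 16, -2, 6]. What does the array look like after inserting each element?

First element 13 is already 'sorted'
Insert 16: shifted 0 elements -> [13, 16, -2, 6]
Insert -2: shifted 2 elements -> [-2, 13, 16, 6]
Insert 6: shifted 2 elements -> [-2, 6, 13, 16]


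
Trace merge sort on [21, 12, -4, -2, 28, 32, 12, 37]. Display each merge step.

Divide and conquer:
  Merge [21] + [12] -> [12, 21]
  Merge [-4] + [-2] -> [-4, -2]
  Merge [12, 21] + [-4, -2] -> [-4, -2, 12, 21]
  Merge [28] + [32] -> [28, 32]
  Merge [12] + [37] -> [12, 37]
  Merge [28, 32] + [12, 37] -> [12, 28, 32, 37]
  Merge [-4, -2, 12, 21] + [12, 28, 32, 37] -> [-4, -2, 12, 12, 21, 28, 32, 37]


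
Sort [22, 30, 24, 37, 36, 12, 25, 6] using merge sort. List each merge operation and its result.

Divide and conquer:
  Merge [22] + [30] -> [22, 30]
  Merge [24] + [37] -> [24, 37]
  Merge [22, 30] + [24, 37] -> [22, 24, 30, 37]
  Merge [36] + [12] -> [12, 36]
  Merge [25] + [6] -> [6, 25]
  Merge [12, 36] + [6, 25] -> [6, 12, 25, 36]
  Merge [22, 24, 30, 37] + [6, 12, 25, 36] -> [6, 12, 22, 24, 25, 30, 36, 37]


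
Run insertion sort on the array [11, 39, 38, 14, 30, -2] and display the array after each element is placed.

First element 11 is already 'sorted'
Insert 39: shifted 0 elements -> [11, 39, 38, 14, 30, -2]
Insert 38: shifted 1 elements -> [11, 38, 39, 14, 30, -2]
Insert 14: shifted 2 elements -> [11, 14, 38, 39, 30, -2]
Insert 30: shifted 2 elements -> [11, 14, 30, 38, 39, -2]
Insert -2: shifted 5 elements -> [-2, 11, 14, 30, 38, 39]


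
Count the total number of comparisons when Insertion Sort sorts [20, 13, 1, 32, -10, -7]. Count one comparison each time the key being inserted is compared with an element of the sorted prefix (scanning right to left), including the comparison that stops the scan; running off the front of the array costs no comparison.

Insert 13: 20 > 13 (shift), reached front = 1 comparison(s) -> [13, 20, 1, 32, -10, -7]
Insert 1: 20 > 1 (shift), 13 > 1 (shift), reached front = 2 comparison(s) -> [1, 13, 20, 32, -10, -7]
Insert 32: 20 <= 32 (stop) = 1 comparison(s) -> [1, 13, 20, 32, -10, -7]
Insert -10: 32 > -10 (shift), 20 > -10 (shift), 13 > -10 (shift), 1 > -10 (shift), reached front = 4 comparison(s) -> [-10, 1, 13, 20, 32, -7]
Insert -7: 32 > -7 (shift), 20 > -7 (shift), 13 > -7 (shift), 1 > -7 (shift), -10 <= -7 (stop) = 5 comparison(s) -> [-10, -7, 1, 13, 20, 32]
Total comparisons: 1 + 2 + 1 + 4 + 5 = 13


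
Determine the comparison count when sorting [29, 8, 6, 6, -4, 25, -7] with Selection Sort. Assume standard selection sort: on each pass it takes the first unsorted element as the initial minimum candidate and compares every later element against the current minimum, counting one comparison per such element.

Pass 1: scan indices 1..6 for the minimum = 6 comparison(s); min is -7, place at index 0 -> [-7, 8, 6, 6, -4, 25, 29]
Pass 2: scan indices 2..6 for the minimum = 5 comparison(s); min is -4, place at index 1 -> [-7, -4, 6, 6, 8, 25, 29]
Pass 3: scan indices 3..6 for the minimum = 4 comparison(s); min is 6, place at index 2 -> [-7, -4, 6, 6, 8, 25, 29]
Pass 4: scan indices 4..6 for the minimum = 3 comparison(s); min is 6, place at index 3 -> [-7, -4, 6, 6, 8, 25, 29]
Pass 5: scan indices 5..6 for the minimum = 2 comparison(s); min is 8, place at index 4 -> [-7, -4, 6, 6, 8, 25, 29]
Pass 6: scan indices 6..6 for the minimum = 1 comparison(s); min is 25, place at index 5 -> [-7, -4, 6, 6, 8, 25, 29]
Selection sort always scans the whole unsorted suffix, so the count is (n-1) + (n-2) + ... + 1 = n(n-1)/2 = 7*6/2 = 21 regardless of the input order.
Total comparisons: 6 + 5 + 4 + 3 + 2 + 1 = 21


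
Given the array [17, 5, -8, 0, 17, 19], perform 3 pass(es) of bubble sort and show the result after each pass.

After pass 1: [5, -8, 0, 17, 17, 19] (3 swaps)
After pass 2: [-8, 0, 5, 17, 17, 19] (2 swaps)
After pass 3: [-8, 0, 5, 17, 17, 19] (0 swaps)
Total swaps: 5


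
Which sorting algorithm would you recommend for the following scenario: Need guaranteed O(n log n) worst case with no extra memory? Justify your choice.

Best choice: Heapsort
Reason: Heapsort is O(n log n) worst case and sorts in-place; quicksort can degrade to O(n^2)


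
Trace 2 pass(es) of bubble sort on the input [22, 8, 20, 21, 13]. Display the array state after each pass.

After pass 1: [8, 20, 21, 13, 22] (4 swaps)
After pass 2: [8, 20, 13, 21, 22] (1 swaps)
Total swaps: 5


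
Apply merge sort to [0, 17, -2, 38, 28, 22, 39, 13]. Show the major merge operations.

Divide and conquer:
  Merge [0] + [17] -> [0, 17]
  Merge [-2] + [38] -> [-2, 38]
  Merge [0, 17] + [-2, 38] -> [-2, 0, 17, 38]
  Merge [28] + [22] -> [22, 28]
  Merge [39] + [13] -> [13, 39]
  Merge [22, 28] + [13, 39] -> [13, 22, 28, 39]
  Merge [-2, 0, 17, 38] + [13, 22, 28, 39] -> [-2, 0, 13, 17, 22, 28, 38, 39]


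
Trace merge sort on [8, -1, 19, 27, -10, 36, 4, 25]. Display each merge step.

Divide and conquer:
  Merge [8] + [-1] -> [-1, 8]
  Merge [19] + [27] -> [19, 27]
  Merge [-1, 8] + [19, 27] -> [-1, 8, 19, 27]
  Merge [-10] + [36] -> [-10, 36]
  Merge [4] + [25] -> [4, 25]
  Merge [-10, 36] + [4, 25] -> [-10, 4, 25, 36]
  Merge [-1, 8, 19, 27] + [-10, 4, 25, 36] -> [-10, -1, 4, 8, 19, 25, 27, 36]


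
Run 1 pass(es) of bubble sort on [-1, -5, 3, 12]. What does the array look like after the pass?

After pass 1: [-5, -1, 3, 12] (1 swaps)
Total swaps: 1


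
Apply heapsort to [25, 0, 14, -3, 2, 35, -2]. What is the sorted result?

Build heap: [35, 2, 25, -3, 0, 14, -2]
Extract 35: [25, 2, 14, -3, 0, -2, 35]
Extract 25: [14, 2, -2, -3, 0, 25, 35]
Extract 14: [2, 0, -2, -3, 14, 25, 35]
Extract 2: [0, -3, -2, 2, 14, 25, 35]
Extract 0: [-2, -3, 0, 2, 14, 25, 35]
Extract -2: [-3, -2, 0, 2, 14, 25, 35]


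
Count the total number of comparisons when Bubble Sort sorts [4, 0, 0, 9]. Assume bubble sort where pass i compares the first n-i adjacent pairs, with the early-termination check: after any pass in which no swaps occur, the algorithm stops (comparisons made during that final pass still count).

Pass 1: compare adjacent pairs (0,1)..(2,3) = 3 comparison(s), 2 swap(s) -> [0, 0, 4, 9]
Pass 2: compare adjacent pairs (0,1)..(1,2) = 2 comparison(s), 0 swap(s) -> [0, 0, 4, 9]
No swaps in this pass, so bubble sort stops here.
Total comparisons: 3 + 2 = 5


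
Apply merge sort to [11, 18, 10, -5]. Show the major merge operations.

Divide and conquer:
  Merge [11] + [18] -> [11, 18]
  Merge [10] + [-5] -> [-5, 10]
  Merge [11, 18] + [-5, 10] -> [-5, 10, 11, 18]


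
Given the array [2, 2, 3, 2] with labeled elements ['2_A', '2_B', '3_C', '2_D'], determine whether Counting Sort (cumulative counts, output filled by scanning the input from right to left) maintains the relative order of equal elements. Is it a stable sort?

Trace Counting Sort on the labeled array (the key is the number; the letter only tracks identity):
  Counts for values 0..3: [0, 0, 3, 1]
  Cumulative counts: [0, 0, 3, 4]
  Scan right to left: place 2_D at output index 2
  Scan right to left: place 3_C at output index 3
  Scan right to left: place 2_B at output index 1
  Scan right to left: place 2_A at output index 0
  Output: [2_A, 2_B, 2_D, 3_C]
Equal keys:
  value 2: originally 2_A, 2_B, 2_D; after sorting 2_A, 2_B, 2_D -> order preserved
All equal keys kept their original relative order. Counting Sort is stable: scanning the input right to left with decreasing cumulative counts places later duplicates at later output positions.
Answer: Stable


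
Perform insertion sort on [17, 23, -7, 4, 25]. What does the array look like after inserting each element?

First element 17 is already 'sorted'
Insert 23: shifted 0 elements -> [17, 23, -7, 4, 25]
Insert -7: shifted 2 elements -> [-7, 17, 23, 4, 25]
Insert 4: shifted 2 elements -> [-7, 4, 17, 23, 25]
Insert 25: shifted 0 elements -> [-7, 4, 17, 23, 25]


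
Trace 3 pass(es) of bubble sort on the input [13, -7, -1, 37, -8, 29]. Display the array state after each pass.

After pass 1: [-7, -1, 13, -8, 29, 37] (4 swaps)
After pass 2: [-7, -1, -8, 13, 29, 37] (1 swaps)
After pass 3: [-7, -8, -1, 13, 29, 37] (1 swaps)
Total swaps: 6


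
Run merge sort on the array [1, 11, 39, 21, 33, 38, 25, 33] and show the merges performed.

Divide and conquer:
  Merge [1] + [11] -> [1, 11]
  Merge [39] + [21] -> [21, 39]
  Merge [1, 11] + [21, 39] -> [1, 11, 21, 39]
  Merge [33] + [38] -> [33, 38]
  Merge [25] + [33] -> [25, 33]
  Merge [33, 38] + [25, 33] -> [25, 33, 33, 38]
  Merge [1, 11, 21, 39] + [25, 33, 33, 38] -> [1, 11, 21, 25, 33, 33, 38, 39]


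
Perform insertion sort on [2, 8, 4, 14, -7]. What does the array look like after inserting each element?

First element 2 is already 'sorted'
Insert 8: shifted 0 elements -> [2, 8, 4, 14, -7]
Insert 4: shifted 1 elements -> [2, 4, 8, 14, -7]
Insert 14: shifted 0 elements -> [2, 4, 8, 14, -7]
Insert -7: shifted 4 elements -> [-7, 2, 4, 8, 14]


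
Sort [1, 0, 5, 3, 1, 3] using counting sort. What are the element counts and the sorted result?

Count array: [1, 2, 0, 2, 0, 1]
(count[i] = number of elements equal to i)
Cumulative count: [1, 3, 3, 5, 5, 6]
Sorted: [0, 1, 1, 3, 3, 5]


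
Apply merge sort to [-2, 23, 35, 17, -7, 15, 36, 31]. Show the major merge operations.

Divide and conquer:
  Merge [-2] + [23] -> [-2, 23]
  Merge [35] + [17] -> [17, 35]
  Merge [-2, 23] + [17, 35] -> [-2, 17, 23, 35]
  Merge [-7] + [15] -> [-7, 15]
  Merge [36] + [31] -> [31, 36]
  Merge [-7, 15] + [31, 36] -> [-7, 15, 31, 36]
  Merge [-2, 17, 23, 35] + [-7, 15, 31, 36] -> [-7, -2, 15, 17, 23, 31, 35, 36]


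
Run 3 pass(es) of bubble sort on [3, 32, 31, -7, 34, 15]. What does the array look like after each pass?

After pass 1: [3, 31, -7, 32, 15, 34] (3 swaps)
After pass 2: [3, -7, 31, 15, 32, 34] (2 swaps)
After pass 3: [-7, 3, 15, 31, 32, 34] (2 swaps)
Total swaps: 7


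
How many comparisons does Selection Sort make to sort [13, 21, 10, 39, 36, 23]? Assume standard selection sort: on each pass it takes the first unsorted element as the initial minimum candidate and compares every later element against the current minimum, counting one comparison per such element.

Pass 1: scan indices 1..5 for the minimum = 5 comparison(s); min is 10, place at index 0 -> [10, 21, 13, 39, 36, 23]
Pass 2: scan indices 2..5 for the minimum = 4 comparison(s); min is 13, place at index 1 -> [10, 13, 21, 39, 36, 23]
Pass 3: scan indices 3..5 for the minimum = 3 comparison(s); min is 21, place at index 2 -> [10, 13, 21, 39, 36, 23]
Pass 4: scan indices 4..5 for the minimum = 2 comparison(s); min is 23, place at index 3 -> [10, 13, 21, 23, 36, 39]
Pass 5: scan indices 5..5 for the minimum = 1 comparison(s); min is 36, place at index 4 -> [10, 13, 21, 23, 36, 39]
Selection sort always scans the whole unsorted suffix, so the count is (n-1) + (n-2) + ... + 1 = n(n-1)/2 = 6*5/2 = 15 regardless of the input order.
Total comparisons: 5 + 4 + 3 + 2 + 1 = 15


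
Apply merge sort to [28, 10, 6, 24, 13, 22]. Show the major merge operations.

Divide and conquer:
  Merge [10] + [6] -> [6, 10]
  Merge [28] + [6, 10] -> [6, 10, 28]
  Merge [13] + [22] -> [13, 22]
  Merge [24] + [13, 22] -> [13, 22, 24]
  Merge [6, 10, 28] + [13, 22, 24] -> [6, 10, 13, 22, 24, 28]


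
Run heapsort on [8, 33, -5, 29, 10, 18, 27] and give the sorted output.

Build heap: [33, 29, 27, 8, 10, 18, -5]
Extract 33: [29, 10, 27, 8, -5, 18, 33]
Extract 29: [27, 10, 18, 8, -5, 29, 33]
Extract 27: [18, 10, -5, 8, 27, 29, 33]
Extract 18: [10, 8, -5, 18, 27, 29, 33]
Extract 10: [8, -5, 10, 18, 27, 29, 33]
Extract 8: [-5, 8, 10, 18, 27, 29, 33]


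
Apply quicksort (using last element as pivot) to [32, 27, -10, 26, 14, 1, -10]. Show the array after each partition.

Partition 1: pivot=-10 at index 1 -> [-10, -10, 32, 26, 14, 1, 27]
Partition 2: pivot=27 at index 5 -> [-10, -10, 26, 14, 1, 27, 32]
Partition 3: pivot=1 at index 2 -> [-10, -10, 1, 14, 26, 27, 32]
Partition 4: pivot=26 at index 4 -> [-10, -10, 1, 14, 26, 27, 32]


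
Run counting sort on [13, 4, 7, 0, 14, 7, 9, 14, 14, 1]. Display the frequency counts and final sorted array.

Count array: [1, 1, 0, 0, 1, 0, 0, 2, 0, 1, 0, 0, 0, 1, 3]
(count[i] = number of elements equal to i)
Cumulative count: [1, 2, 2, 2, 3, 3, 3, 5, 5, 6, 6, 6, 6, 7, 10]
Sorted: [0, 1, 4, 7, 7, 9, 13, 14, 14, 14]


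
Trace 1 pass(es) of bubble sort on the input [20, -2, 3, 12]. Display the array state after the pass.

After pass 1: [-2, 3, 12, 20] (3 swaps)
Total swaps: 3


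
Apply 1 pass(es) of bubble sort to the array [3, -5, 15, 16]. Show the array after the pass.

After pass 1: [-5, 3, 15, 16] (1 swaps)
Total swaps: 1


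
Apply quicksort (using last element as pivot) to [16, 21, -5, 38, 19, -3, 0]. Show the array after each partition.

Partition 1: pivot=0 at index 2 -> [-5, -3, 0, 38, 19, 21, 16]
Partition 2: pivot=-3 at index 1 -> [-5, -3, 0, 38, 19, 21, 16]
Partition 3: pivot=16 at index 3 -> [-5, -3, 0, 16, 19, 21, 38]
Partition 4: pivot=38 at index 6 -> [-5, -3, 0, 16, 19, 21, 38]
Partition 5: pivot=21 at index 5 -> [-5, -3, 0, 16, 19, 21, 38]


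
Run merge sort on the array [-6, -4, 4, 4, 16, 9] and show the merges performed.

Divide and conquer:
  Merge [-4] + [4] -> [-4, 4]
  Merge [-6] + [-4, 4] -> [-6, -4, 4]
  Merge [16] + [9] -> [9, 16]
  Merge [4] + [9, 16] -> [4, 9, 16]
  Merge [-6, -4, 4] + [4, 9, 16] -> [-6, -4, 4, 4, 9, 16]


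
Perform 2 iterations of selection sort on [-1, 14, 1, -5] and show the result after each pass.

Pass 1: Select minimum -5 at index 3, swap -> [-5, 14, 1, -1]
Pass 2: Select minimum -1 at index 3, swap -> [-5, -1, 1, 14]


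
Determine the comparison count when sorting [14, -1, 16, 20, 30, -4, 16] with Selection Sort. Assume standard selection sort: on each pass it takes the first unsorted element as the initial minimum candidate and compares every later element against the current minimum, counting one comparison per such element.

Pass 1: scan indices 1..6 for the minimum = 6 comparison(s); min is -4, place at index 0 -> [-4, -1, 16, 20, 30, 14, 16]
Pass 2: scan indices 2..6 for the minimum = 5 comparison(s); min is -1, place at index 1 -> [-4, -1, 16, 20, 30, 14, 16]
Pass 3: scan indices 3..6 for the minimum = 4 comparison(s); min is 14, place at index 2 -> [-4, -1, 14, 20, 30, 16, 16]
Pass 4: scan indices 4..6 for the minimum = 3 comparison(s); min is 16, place at index 3 -> [-4, -1, 14, 16, 30, 20, 16]
Pass 5: scan indices 5..6 for the minimum = 2 comparison(s); min is 16, place at index 4 -> [-4, -1, 14, 16, 16, 20, 30]
Pass 6: scan indices 6..6 for the minimum = 1 comparison(s); min is 20, place at index 5 -> [-4, -1, 14, 16, 16, 20, 30]
Selection sort always scans the whole unsorted suffix, so the count is (n-1) + (n-2) + ... + 1 = n(n-1)/2 = 7*6/2 = 21 regardless of the input order.
Total comparisons: 6 + 5 + 4 + 3 + 2 + 1 = 21


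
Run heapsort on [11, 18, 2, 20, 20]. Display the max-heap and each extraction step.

Build heap: [20, 20, 2, 18, 11]
Extract 20: [20, 18, 2, 11, 20]
Extract 20: [18, 11, 2, 20, 20]
Extract 18: [11, 2, 18, 20, 20]
Extract 11: [2, 11, 18, 20, 20]


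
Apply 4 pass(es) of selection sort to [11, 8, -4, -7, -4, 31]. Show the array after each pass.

Pass 1: Select minimum -7 at index 3, swap -> [-7, 8, -4, 11, -4, 31]
Pass 2: Select minimum -4 at index 2, swap -> [-7, -4, 8, 11, -4, 31]
Pass 3: Select minimum -4 at index 4, swap -> [-7, -4, -4, 11, 8, 31]
Pass 4: Select minimum 8 at index 4, swap -> [-7, -4, -4, 8, 11, 31]


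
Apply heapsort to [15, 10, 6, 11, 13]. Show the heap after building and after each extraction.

Build heap: [15, 13, 6, 11, 10]
Extract 15: [13, 11, 6, 10, 15]
Extract 13: [11, 10, 6, 13, 15]
Extract 11: [10, 6, 11, 13, 15]
Extract 10: [6, 10, 11, 13, 15]


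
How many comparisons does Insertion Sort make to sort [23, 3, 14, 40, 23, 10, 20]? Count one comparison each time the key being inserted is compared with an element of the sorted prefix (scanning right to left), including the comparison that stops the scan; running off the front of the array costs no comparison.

Insert 3: 23 > 3 (shift), reached front = 1 comparison(s) -> [3, 23, 14, 40, 23, 10, 20]
Insert 14: 23 > 14 (shift), 3 <= 14 (stop) = 2 comparison(s) -> [3, 14, 23, 40, 23, 10, 20]
Insert 40: 23 <= 40 (stop) = 1 comparison(s) -> [3, 14, 23, 40, 23, 10, 20]
Insert 23: 40 > 23 (shift), 23 <= 23 (stop) = 2 comparison(s) -> [3, 14, 23, 23, 40, 10, 20]
Insert 10: 40 > 10 (shift), 23 > 10 (shift), 23 > 10 (shift), 14 > 10 (shift), 3 <= 10 (stop) = 5 comparison(s) -> [3, 10, 14, 23, 23, 40, 20]
Insert 20: 40 > 20 (shift), 23 > 20 (shift), 23 > 20 (shift), 14 <= 20 (stop) = 4 comparison(s) -> [3, 10, 14, 20, 23, 23, 40]
Total comparisons: 1 + 2 + 1 + 2 + 5 + 4 = 15


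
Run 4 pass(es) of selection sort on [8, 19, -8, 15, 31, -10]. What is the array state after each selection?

Pass 1: Select minimum -10 at index 5, swap -> [-10, 19, -8, 15, 31, 8]
Pass 2: Select minimum -8 at index 2, swap -> [-10, -8, 19, 15, 31, 8]
Pass 3: Select minimum 8 at index 5, swap -> [-10, -8, 8, 15, 31, 19]
Pass 4: Select minimum 15 at index 3, swap -> [-10, -8, 8, 15, 31, 19]


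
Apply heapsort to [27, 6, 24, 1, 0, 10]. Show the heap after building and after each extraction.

Build heap: [27, 6, 24, 1, 0, 10]
Extract 27: [24, 6, 10, 1, 0, 27]
Extract 24: [10, 6, 0, 1, 24, 27]
Extract 10: [6, 1, 0, 10, 24, 27]
Extract 6: [1, 0, 6, 10, 24, 27]
Extract 1: [0, 1, 6, 10, 24, 27]


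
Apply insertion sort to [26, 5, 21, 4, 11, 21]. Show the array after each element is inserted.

First element 26 is already 'sorted'
Insert 5: shifted 1 elements -> [5, 26, 21, 4, 11, 21]
Insert 21: shifted 1 elements -> [5, 21, 26, 4, 11, 21]
Insert 4: shifted 3 elements -> [4, 5, 21, 26, 11, 21]
Insert 11: shifted 2 elements -> [4, 5, 11, 21, 26, 21]
Insert 21: shifted 1 elements -> [4, 5, 11, 21, 21, 26]


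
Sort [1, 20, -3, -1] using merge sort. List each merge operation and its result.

Divide and conquer:
  Merge [1] + [20] -> [1, 20]
  Merge [-3] + [-1] -> [-3, -1]
  Merge [1, 20] + [-3, -1] -> [-3, -1, 1, 20]


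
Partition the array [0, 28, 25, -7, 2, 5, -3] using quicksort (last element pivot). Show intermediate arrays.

Partition 1: pivot=-3 at index 1 -> [-7, -3, 25, 0, 2, 5, 28]
Partition 2: pivot=28 at index 6 -> [-7, -3, 25, 0, 2, 5, 28]
Partition 3: pivot=5 at index 4 -> [-7, -3, 0, 2, 5, 25, 28]
Partition 4: pivot=2 at index 3 -> [-7, -3, 0, 2, 5, 25, 28]


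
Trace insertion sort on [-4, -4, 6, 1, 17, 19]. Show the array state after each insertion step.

First element -4 is already 'sorted'
Insert -4: shifted 0 elements -> [-4, -4, 6, 1, 17, 19]
Insert 6: shifted 0 elements -> [-4, -4, 6, 1, 17, 19]
Insert 1: shifted 1 elements -> [-4, -4, 1, 6, 17, 19]
Insert 17: shifted 0 elements -> [-4, -4, 1, 6, 17, 19]
Insert 19: shifted 0 elements -> [-4, -4, 1, 6, 17, 19]


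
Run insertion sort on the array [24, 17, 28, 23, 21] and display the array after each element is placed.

First element 24 is already 'sorted'
Insert 17: shifted 1 elements -> [17, 24, 28, 23, 21]
Insert 28: shifted 0 elements -> [17, 24, 28, 23, 21]
Insert 23: shifted 2 elements -> [17, 23, 24, 28, 21]
Insert 21: shifted 3 elements -> [17, 21, 23, 24, 28]


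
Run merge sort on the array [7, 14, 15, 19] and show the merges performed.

Divide and conquer:
  Merge [7] + [14] -> [7, 14]
  Merge [15] + [19] -> [15, 19]
  Merge [7, 14] + [15, 19] -> [7, 14, 15, 19]


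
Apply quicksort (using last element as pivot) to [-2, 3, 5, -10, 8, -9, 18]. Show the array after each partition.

Partition 1: pivot=18 at index 6 -> [-2, 3, 5, -10, 8, -9, 18]
Partition 2: pivot=-9 at index 1 -> [-10, -9, 5, -2, 8, 3, 18]
Partition 3: pivot=3 at index 3 -> [-10, -9, -2, 3, 8, 5, 18]
Partition 4: pivot=5 at index 4 -> [-10, -9, -2, 3, 5, 8, 18]


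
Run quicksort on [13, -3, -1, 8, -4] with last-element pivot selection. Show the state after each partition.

Partition 1: pivot=-4 at index 0 -> [-4, -3, -1, 8, 13]
Partition 2: pivot=13 at index 4 -> [-4, -3, -1, 8, 13]
Partition 3: pivot=8 at index 3 -> [-4, -3, -1, 8, 13]
Partition 4: pivot=-1 at index 2 -> [-4, -3, -1, 8, 13]


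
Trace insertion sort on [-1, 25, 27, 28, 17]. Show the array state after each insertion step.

First element -1 is already 'sorted'
Insert 25: shifted 0 elements -> [-1, 25, 27, 28, 17]
Insert 27: shifted 0 elements -> [-1, 25, 27, 28, 17]
Insert 28: shifted 0 elements -> [-1, 25, 27, 28, 17]
Insert 17: shifted 3 elements -> [-1, 17, 25, 27, 28]


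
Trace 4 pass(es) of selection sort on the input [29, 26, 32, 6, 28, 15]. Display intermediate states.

Pass 1: Select minimum 6 at index 3, swap -> [6, 26, 32, 29, 28, 15]
Pass 2: Select minimum 15 at index 5, swap -> [6, 15, 32, 29, 28, 26]
Pass 3: Select minimum 26 at index 5, swap -> [6, 15, 26, 29, 28, 32]
Pass 4: Select minimum 28 at index 4, swap -> [6, 15, 26, 28, 29, 32]


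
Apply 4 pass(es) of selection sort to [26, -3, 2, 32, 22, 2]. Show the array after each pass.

Pass 1: Select minimum -3 at index 1, swap -> [-3, 26, 2, 32, 22, 2]
Pass 2: Select minimum 2 at index 2, swap -> [-3, 2, 26, 32, 22, 2]
Pass 3: Select minimum 2 at index 5, swap -> [-3, 2, 2, 32, 22, 26]
Pass 4: Select minimum 22 at index 4, swap -> [-3, 2, 2, 22, 32, 26]


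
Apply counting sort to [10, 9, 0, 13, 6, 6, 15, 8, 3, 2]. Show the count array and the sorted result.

Count array: [1, 0, 1, 1, 0, 0, 2, 0, 1, 1, 1, 0, 0, 1, 0, 1]
(count[i] = number of elements equal to i)
Cumulative count: [1, 1, 2, 3, 3, 3, 5, 5, 6, 7, 8, 8, 8, 9, 9, 10]
Sorted: [0, 2, 3, 6, 6, 8, 9, 10, 13, 15]


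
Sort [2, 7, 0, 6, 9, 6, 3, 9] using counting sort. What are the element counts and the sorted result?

Count array: [1, 0, 1, 1, 0, 0, 2, 1, 0, 2]
(count[i] = number of elements equal to i)
Cumulative count: [1, 1, 2, 3, 3, 3, 5, 6, 6, 8]
Sorted: [0, 2, 3, 6, 6, 7, 9, 9]


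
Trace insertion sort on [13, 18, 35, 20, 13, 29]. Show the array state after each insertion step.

First element 13 is already 'sorted'
Insert 18: shifted 0 elements -> [13, 18, 35, 20, 13, 29]
Insert 35: shifted 0 elements -> [13, 18, 35, 20, 13, 29]
Insert 20: shifted 1 elements -> [13, 18, 20, 35, 13, 29]
Insert 13: shifted 3 elements -> [13, 13, 18, 20, 35, 29]
Insert 29: shifted 1 elements -> [13, 13, 18, 20, 29, 35]


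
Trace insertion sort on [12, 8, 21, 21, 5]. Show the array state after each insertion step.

First element 12 is already 'sorted'
Insert 8: shifted 1 elements -> [8, 12, 21, 21, 5]
Insert 21: shifted 0 elements -> [8, 12, 21, 21, 5]
Insert 21: shifted 0 elements -> [8, 12, 21, 21, 5]
Insert 5: shifted 4 elements -> [5, 8, 12, 21, 21]


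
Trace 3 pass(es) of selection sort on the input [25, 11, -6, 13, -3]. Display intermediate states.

Pass 1: Select minimum -6 at index 2, swap -> [-6, 11, 25, 13, -3]
Pass 2: Select minimum -3 at index 4, swap -> [-6, -3, 25, 13, 11]
Pass 3: Select minimum 11 at index 4, swap -> [-6, -3, 11, 13, 25]


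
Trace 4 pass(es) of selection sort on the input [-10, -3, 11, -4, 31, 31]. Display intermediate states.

Pass 1: Select minimum -10 at index 0, swap -> [-10, -3, 11, -4, 31, 31]
Pass 2: Select minimum -4 at index 3, swap -> [-10, -4, 11, -3, 31, 31]
Pass 3: Select minimum -3 at index 3, swap -> [-10, -4, -3, 11, 31, 31]
Pass 4: Select minimum 11 at index 3, swap -> [-10, -4, -3, 11, 31, 31]


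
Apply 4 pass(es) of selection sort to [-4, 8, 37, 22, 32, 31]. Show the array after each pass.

Pass 1: Select minimum -4 at index 0, swap -> [-4, 8, 37, 22, 32, 31]
Pass 2: Select minimum 8 at index 1, swap -> [-4, 8, 37, 22, 32, 31]
Pass 3: Select minimum 22 at index 3, swap -> [-4, 8, 22, 37, 32, 31]
Pass 4: Select minimum 31 at index 5, swap -> [-4, 8, 22, 31, 32, 37]


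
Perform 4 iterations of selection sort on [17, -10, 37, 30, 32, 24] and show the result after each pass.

Pass 1: Select minimum -10 at index 1, swap -> [-10, 17, 37, 30, 32, 24]
Pass 2: Select minimum 17 at index 1, swap -> [-10, 17, 37, 30, 32, 24]
Pass 3: Select minimum 24 at index 5, swap -> [-10, 17, 24, 30, 32, 37]
Pass 4: Select minimum 30 at index 3, swap -> [-10, 17, 24, 30, 32, 37]


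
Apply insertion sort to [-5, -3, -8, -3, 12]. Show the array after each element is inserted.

First element -5 is already 'sorted'
Insert -3: shifted 0 elements -> [-5, -3, -8, -3, 12]
Insert -8: shifted 2 elements -> [-8, -5, -3, -3, 12]
Insert -3: shifted 0 elements -> [-8, -5, -3, -3, 12]
Insert 12: shifted 0 elements -> [-8, -5, -3, -3, 12]


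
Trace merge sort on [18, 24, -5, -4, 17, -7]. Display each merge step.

Divide and conquer:
  Merge [24] + [-5] -> [-5, 24]
  Merge [18] + [-5, 24] -> [-5, 18, 24]
  Merge [17] + [-7] -> [-7, 17]
  Merge [-4] + [-7, 17] -> [-7, -4, 17]
  Merge [-5, 18, 24] + [-7, -4, 17] -> [-7, -5, -4, 17, 18, 24]


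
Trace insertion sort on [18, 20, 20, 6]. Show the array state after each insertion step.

First element 18 is already 'sorted'
Insert 20: shifted 0 elements -> [18, 20, 20, 6]
Insert 20: shifted 0 elements -> [18, 20, 20, 6]
Insert 6: shifted 3 elements -> [6, 18, 20, 20]


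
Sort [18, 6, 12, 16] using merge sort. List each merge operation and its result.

Divide and conquer:
  Merge [18] + [6] -> [6, 18]
  Merge [12] + [16] -> [12, 16]
  Merge [6, 18] + [12, 16] -> [6, 12, 16, 18]


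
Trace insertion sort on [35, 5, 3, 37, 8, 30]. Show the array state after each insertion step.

First element 35 is already 'sorted'
Insert 5: shifted 1 elements -> [5, 35, 3, 37, 8, 30]
Insert 3: shifted 2 elements -> [3, 5, 35, 37, 8, 30]
Insert 37: shifted 0 elements -> [3, 5, 35, 37, 8, 30]
Insert 8: shifted 2 elements -> [3, 5, 8, 35, 37, 30]
Insert 30: shifted 2 elements -> [3, 5, 8, 30, 35, 37]


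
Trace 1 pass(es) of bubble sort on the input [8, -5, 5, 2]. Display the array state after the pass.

After pass 1: [-5, 5, 2, 8] (3 swaps)
Total swaps: 3


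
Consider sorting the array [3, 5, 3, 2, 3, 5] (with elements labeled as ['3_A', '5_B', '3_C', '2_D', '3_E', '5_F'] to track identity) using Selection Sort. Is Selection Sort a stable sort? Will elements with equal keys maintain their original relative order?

Trace Selection Sort on the labeled array (the key is the number; the letter only tracks identity):
  Pass 1: minimum of unsorted part is 2_D at index 3; swap it with 3_A at index 0 -> [2_D, 5_B, 3_C, 3_A, 3_E, 5_F]
  Pass 2: minimum of unsorted part is 3_C at index 2; swap it with 5_B at index 1 -> [2_D, 3_C, 5_B, 3_A, 3_E, 5_F]
  Pass 3: minimum of unsorted part is 3_A at index 3; swap it with 5_B at index 2 -> [2_D, 3_C, 3_A, 5_B, 3_E, 5_F]
  Pass 4: minimum of unsorted part is 3_E at index 4; swap it with 5_B at index 3 -> [2_D, 3_C, 3_A, 3_E, 5_B, 5_F]
  Pass 5: minimum 5_B is already at index 4; no swap -> [2_D, 3_C, 3_A, 3_E, 5_B, 5_F]
Final order: [2_D, 3_C, 3_A, 3_E, 5_B, 5_F]
Equal keys:
  value 3: originally 3_A, 3_C, 3_E; after sorting 3_C, 3_A, 3_E -> order changed
  value 5: originally 5_B, 5_F; after sorting 5_B, 5_F -> order preserved
Equal keys were reordered, so Selection Sort is not stable: the long-range swap that moves the minimum into place can carry an element past an equal key. (One such input is enough; an unstable sort may happen to preserve order on other inputs, but it gives no guarantee.)
Answer: Not stable


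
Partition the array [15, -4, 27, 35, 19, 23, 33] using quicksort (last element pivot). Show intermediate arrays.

Partition 1: pivot=33 at index 5 -> [15, -4, 27, 19, 23, 33, 35]
Partition 2: pivot=23 at index 3 -> [15, -4, 19, 23, 27, 33, 35]
Partition 3: pivot=19 at index 2 -> [15, -4, 19, 23, 27, 33, 35]
Partition 4: pivot=-4 at index 0 -> [-4, 15, 19, 23, 27, 33, 35]


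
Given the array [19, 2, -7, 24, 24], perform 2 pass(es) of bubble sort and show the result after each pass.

After pass 1: [2, -7, 19, 24, 24] (2 swaps)
After pass 2: [-7, 2, 19, 24, 24] (1 swaps)
Total swaps: 3


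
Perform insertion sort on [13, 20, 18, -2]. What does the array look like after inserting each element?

First element 13 is already 'sorted'
Insert 20: shifted 0 elements -> [13, 20, 18, -2]
Insert 18: shifted 1 elements -> [13, 18, 20, -2]
Insert -2: shifted 3 elements -> [-2, 13, 18, 20]


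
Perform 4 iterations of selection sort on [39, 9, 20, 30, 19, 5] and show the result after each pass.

Pass 1: Select minimum 5 at index 5, swap -> [5, 9, 20, 30, 19, 39]
Pass 2: Select minimum 9 at index 1, swap -> [5, 9, 20, 30, 19, 39]
Pass 3: Select minimum 19 at index 4, swap -> [5, 9, 19, 30, 20, 39]
Pass 4: Select minimum 20 at index 4, swap -> [5, 9, 19, 20, 30, 39]


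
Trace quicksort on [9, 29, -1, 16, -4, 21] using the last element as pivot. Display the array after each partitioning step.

Partition 1: pivot=21 at index 4 -> [9, -1, 16, -4, 21, 29]
Partition 2: pivot=-4 at index 0 -> [-4, -1, 16, 9, 21, 29]
Partition 3: pivot=9 at index 2 -> [-4, -1, 9, 16, 21, 29]


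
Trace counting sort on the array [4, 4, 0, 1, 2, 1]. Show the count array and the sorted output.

Count array: [1, 2, 1, 0, 2]
(count[i] = number of elements equal to i)
Cumulative count: [1, 3, 4, 4, 6]
Sorted: [0, 1, 1, 2, 4, 4]


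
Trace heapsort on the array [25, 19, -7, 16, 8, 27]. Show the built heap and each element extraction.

Build heap: [27, 19, 25, 16, 8, -7]
Extract 27: [25, 19, -7, 16, 8, 27]
Extract 25: [19, 16, -7, 8, 25, 27]
Extract 19: [16, 8, -7, 19, 25, 27]
Extract 16: [8, -7, 16, 19, 25, 27]
Extract 8: [-7, 8, 16, 19, 25, 27]


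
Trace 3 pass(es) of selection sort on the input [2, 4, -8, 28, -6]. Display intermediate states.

Pass 1: Select minimum -8 at index 2, swap -> [-8, 4, 2, 28, -6]
Pass 2: Select minimum -6 at index 4, swap -> [-8, -6, 2, 28, 4]
Pass 3: Select minimum 2 at index 2, swap -> [-8, -6, 2, 28, 4]


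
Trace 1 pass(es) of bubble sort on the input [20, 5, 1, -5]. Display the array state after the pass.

After pass 1: [5, 1, -5, 20] (3 swaps)
Total swaps: 3


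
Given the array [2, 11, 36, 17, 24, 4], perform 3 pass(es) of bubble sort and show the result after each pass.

After pass 1: [2, 11, 17, 24, 4, 36] (3 swaps)
After pass 2: [2, 11, 17, 4, 24, 36] (1 swaps)
After pass 3: [2, 11, 4, 17, 24, 36] (1 swaps)
Total swaps: 5


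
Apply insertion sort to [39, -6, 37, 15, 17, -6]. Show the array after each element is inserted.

First element 39 is already 'sorted'
Insert -6: shifted 1 elements -> [-6, 39, 37, 15, 17, -6]
Insert 37: shifted 1 elements -> [-6, 37, 39, 15, 17, -6]
Insert 15: shifted 2 elements -> [-6, 15, 37, 39, 17, -6]
Insert 17: shifted 2 elements -> [-6, 15, 17, 37, 39, -6]
Insert -6: shifted 4 elements -> [-6, -6, 15, 17, 37, 39]


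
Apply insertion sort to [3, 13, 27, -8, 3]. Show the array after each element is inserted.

First element 3 is already 'sorted'
Insert 13: shifted 0 elements -> [3, 13, 27, -8, 3]
Insert 27: shifted 0 elements -> [3, 13, 27, -8, 3]
Insert -8: shifted 3 elements -> [-8, 3, 13, 27, 3]
Insert 3: shifted 2 elements -> [-8, 3, 3, 13, 27]


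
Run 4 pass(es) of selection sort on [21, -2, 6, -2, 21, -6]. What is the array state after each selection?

Pass 1: Select minimum -6 at index 5, swap -> [-6, -2, 6, -2, 21, 21]
Pass 2: Select minimum -2 at index 1, swap -> [-6, -2, 6, -2, 21, 21]
Pass 3: Select minimum -2 at index 3, swap -> [-6, -2, -2, 6, 21, 21]
Pass 4: Select minimum 6 at index 3, swap -> [-6, -2, -2, 6, 21, 21]


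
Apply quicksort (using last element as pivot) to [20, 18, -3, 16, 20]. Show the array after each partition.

Partition 1: pivot=20 at index 4 -> [20, 18, -3, 16, 20]
Partition 2: pivot=16 at index 1 -> [-3, 16, 20, 18, 20]
Partition 3: pivot=18 at index 2 -> [-3, 16, 18, 20, 20]


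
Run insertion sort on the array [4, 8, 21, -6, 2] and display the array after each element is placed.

First element 4 is already 'sorted'
Insert 8: shifted 0 elements -> [4, 8, 21, -6, 2]
Insert 21: shifted 0 elements -> [4, 8, 21, -6, 2]
Insert -6: shifted 3 elements -> [-6, 4, 8, 21, 2]
Insert 2: shifted 3 elements -> [-6, 2, 4, 8, 21]


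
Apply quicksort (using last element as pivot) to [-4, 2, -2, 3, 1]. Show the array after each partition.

Partition 1: pivot=1 at index 2 -> [-4, -2, 1, 3, 2]
Partition 2: pivot=-2 at index 1 -> [-4, -2, 1, 3, 2]
Partition 3: pivot=2 at index 3 -> [-4, -2, 1, 2, 3]


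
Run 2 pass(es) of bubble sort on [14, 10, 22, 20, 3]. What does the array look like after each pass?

After pass 1: [10, 14, 20, 3, 22] (3 swaps)
After pass 2: [10, 14, 3, 20, 22] (1 swaps)
Total swaps: 4


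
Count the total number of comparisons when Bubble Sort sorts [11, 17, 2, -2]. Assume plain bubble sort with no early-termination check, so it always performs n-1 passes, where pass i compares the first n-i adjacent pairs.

Pass 1: compare adjacent pairs (0,1)..(2,3) = 3 comparison(s), 2 swap(s) -> [11, 2, -2, 17]
Pass 2: compare adjacent pairs (0,1)..(1,2) = 2 comparison(s), 2 swap(s) -> [2, -2, 11, 17]
Pass 3: compare adjacent pairs (0,1)..(0,1) = 1 comparison(s), 1 swap(s) -> [-2, 2, 11, 17]
Total comparisons: 3 + 2 + 1 = 6


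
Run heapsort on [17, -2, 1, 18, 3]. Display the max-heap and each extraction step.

Build heap: [18, 17, 1, -2, 3]
Extract 18: [17, 3, 1, -2, 18]
Extract 17: [3, -2, 1, 17, 18]
Extract 3: [1, -2, 3, 17, 18]
Extract 1: [-2, 1, 3, 17, 18]


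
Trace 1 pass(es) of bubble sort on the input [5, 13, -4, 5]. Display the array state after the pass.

After pass 1: [5, -4, 5, 13] (2 swaps)
Total swaps: 2


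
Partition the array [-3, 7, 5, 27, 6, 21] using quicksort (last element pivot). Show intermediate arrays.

Partition 1: pivot=21 at index 4 -> [-3, 7, 5, 6, 21, 27]
Partition 2: pivot=6 at index 2 -> [-3, 5, 6, 7, 21, 27]
Partition 3: pivot=5 at index 1 -> [-3, 5, 6, 7, 21, 27]


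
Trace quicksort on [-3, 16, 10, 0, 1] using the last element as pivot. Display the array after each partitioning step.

Partition 1: pivot=1 at index 2 -> [-3, 0, 1, 16, 10]
Partition 2: pivot=0 at index 1 -> [-3, 0, 1, 16, 10]
Partition 3: pivot=10 at index 3 -> [-3, 0, 1, 10, 16]
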